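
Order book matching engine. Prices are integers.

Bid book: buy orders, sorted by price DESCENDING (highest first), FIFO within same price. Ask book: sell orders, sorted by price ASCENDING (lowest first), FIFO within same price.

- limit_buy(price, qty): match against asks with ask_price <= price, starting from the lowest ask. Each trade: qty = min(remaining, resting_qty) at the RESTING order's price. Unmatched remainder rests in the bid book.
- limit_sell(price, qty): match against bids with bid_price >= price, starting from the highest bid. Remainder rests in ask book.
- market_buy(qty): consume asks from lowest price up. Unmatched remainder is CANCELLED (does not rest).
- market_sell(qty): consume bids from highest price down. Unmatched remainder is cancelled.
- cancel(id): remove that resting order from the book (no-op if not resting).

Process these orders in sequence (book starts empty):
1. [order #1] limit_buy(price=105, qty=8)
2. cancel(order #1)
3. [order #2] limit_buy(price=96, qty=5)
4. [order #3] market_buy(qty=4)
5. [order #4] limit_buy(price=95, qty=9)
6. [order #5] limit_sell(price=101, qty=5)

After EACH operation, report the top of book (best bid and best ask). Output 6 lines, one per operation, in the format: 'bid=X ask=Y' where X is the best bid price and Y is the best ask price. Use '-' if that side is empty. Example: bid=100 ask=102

Answer: bid=105 ask=-
bid=- ask=-
bid=96 ask=-
bid=96 ask=-
bid=96 ask=-
bid=96 ask=101

Derivation:
After op 1 [order #1] limit_buy(price=105, qty=8): fills=none; bids=[#1:8@105] asks=[-]
After op 2 cancel(order #1): fills=none; bids=[-] asks=[-]
After op 3 [order #2] limit_buy(price=96, qty=5): fills=none; bids=[#2:5@96] asks=[-]
After op 4 [order #3] market_buy(qty=4): fills=none; bids=[#2:5@96] asks=[-]
After op 5 [order #4] limit_buy(price=95, qty=9): fills=none; bids=[#2:5@96 #4:9@95] asks=[-]
After op 6 [order #5] limit_sell(price=101, qty=5): fills=none; bids=[#2:5@96 #4:9@95] asks=[#5:5@101]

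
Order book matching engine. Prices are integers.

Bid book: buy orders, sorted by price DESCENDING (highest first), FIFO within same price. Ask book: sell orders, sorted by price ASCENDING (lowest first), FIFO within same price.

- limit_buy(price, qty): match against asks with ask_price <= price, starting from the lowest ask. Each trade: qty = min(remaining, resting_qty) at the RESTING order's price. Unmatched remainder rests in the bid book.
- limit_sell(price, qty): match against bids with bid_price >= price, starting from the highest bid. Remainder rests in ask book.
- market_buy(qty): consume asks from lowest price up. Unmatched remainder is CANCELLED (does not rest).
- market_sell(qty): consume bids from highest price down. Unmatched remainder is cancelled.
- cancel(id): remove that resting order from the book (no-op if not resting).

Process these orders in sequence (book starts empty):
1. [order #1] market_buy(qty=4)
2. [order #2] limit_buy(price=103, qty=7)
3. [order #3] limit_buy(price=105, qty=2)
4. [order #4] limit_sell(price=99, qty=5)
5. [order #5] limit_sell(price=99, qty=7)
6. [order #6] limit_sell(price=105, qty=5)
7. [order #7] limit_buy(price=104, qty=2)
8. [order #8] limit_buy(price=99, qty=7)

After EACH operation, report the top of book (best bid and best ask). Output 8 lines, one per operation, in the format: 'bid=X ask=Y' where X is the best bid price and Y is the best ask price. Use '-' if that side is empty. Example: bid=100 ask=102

Answer: bid=- ask=-
bid=103 ask=-
bid=105 ask=-
bid=103 ask=-
bid=- ask=99
bid=- ask=99
bid=- ask=99
bid=99 ask=105

Derivation:
After op 1 [order #1] market_buy(qty=4): fills=none; bids=[-] asks=[-]
After op 2 [order #2] limit_buy(price=103, qty=7): fills=none; bids=[#2:7@103] asks=[-]
After op 3 [order #3] limit_buy(price=105, qty=2): fills=none; bids=[#3:2@105 #2:7@103] asks=[-]
After op 4 [order #4] limit_sell(price=99, qty=5): fills=#3x#4:2@105 #2x#4:3@103; bids=[#2:4@103] asks=[-]
After op 5 [order #5] limit_sell(price=99, qty=7): fills=#2x#5:4@103; bids=[-] asks=[#5:3@99]
After op 6 [order #6] limit_sell(price=105, qty=5): fills=none; bids=[-] asks=[#5:3@99 #6:5@105]
After op 7 [order #7] limit_buy(price=104, qty=2): fills=#7x#5:2@99; bids=[-] asks=[#5:1@99 #6:5@105]
After op 8 [order #8] limit_buy(price=99, qty=7): fills=#8x#5:1@99; bids=[#8:6@99] asks=[#6:5@105]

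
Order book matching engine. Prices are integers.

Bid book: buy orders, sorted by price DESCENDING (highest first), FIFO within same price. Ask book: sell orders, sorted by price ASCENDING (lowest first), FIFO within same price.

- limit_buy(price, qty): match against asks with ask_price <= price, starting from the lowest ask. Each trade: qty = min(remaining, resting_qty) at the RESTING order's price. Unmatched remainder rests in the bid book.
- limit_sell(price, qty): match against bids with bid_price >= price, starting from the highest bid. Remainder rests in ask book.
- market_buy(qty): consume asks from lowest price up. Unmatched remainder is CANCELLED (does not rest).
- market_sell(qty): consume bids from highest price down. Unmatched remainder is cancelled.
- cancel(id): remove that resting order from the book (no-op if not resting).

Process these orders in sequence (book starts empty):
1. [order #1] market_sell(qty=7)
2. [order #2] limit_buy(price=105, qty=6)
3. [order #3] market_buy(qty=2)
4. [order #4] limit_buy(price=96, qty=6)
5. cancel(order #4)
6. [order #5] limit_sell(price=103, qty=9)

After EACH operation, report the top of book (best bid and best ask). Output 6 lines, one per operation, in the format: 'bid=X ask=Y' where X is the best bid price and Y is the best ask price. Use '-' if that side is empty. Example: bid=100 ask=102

Answer: bid=- ask=-
bid=105 ask=-
bid=105 ask=-
bid=105 ask=-
bid=105 ask=-
bid=- ask=103

Derivation:
After op 1 [order #1] market_sell(qty=7): fills=none; bids=[-] asks=[-]
After op 2 [order #2] limit_buy(price=105, qty=6): fills=none; bids=[#2:6@105] asks=[-]
After op 3 [order #3] market_buy(qty=2): fills=none; bids=[#2:6@105] asks=[-]
After op 4 [order #4] limit_buy(price=96, qty=6): fills=none; bids=[#2:6@105 #4:6@96] asks=[-]
After op 5 cancel(order #4): fills=none; bids=[#2:6@105] asks=[-]
After op 6 [order #5] limit_sell(price=103, qty=9): fills=#2x#5:6@105; bids=[-] asks=[#5:3@103]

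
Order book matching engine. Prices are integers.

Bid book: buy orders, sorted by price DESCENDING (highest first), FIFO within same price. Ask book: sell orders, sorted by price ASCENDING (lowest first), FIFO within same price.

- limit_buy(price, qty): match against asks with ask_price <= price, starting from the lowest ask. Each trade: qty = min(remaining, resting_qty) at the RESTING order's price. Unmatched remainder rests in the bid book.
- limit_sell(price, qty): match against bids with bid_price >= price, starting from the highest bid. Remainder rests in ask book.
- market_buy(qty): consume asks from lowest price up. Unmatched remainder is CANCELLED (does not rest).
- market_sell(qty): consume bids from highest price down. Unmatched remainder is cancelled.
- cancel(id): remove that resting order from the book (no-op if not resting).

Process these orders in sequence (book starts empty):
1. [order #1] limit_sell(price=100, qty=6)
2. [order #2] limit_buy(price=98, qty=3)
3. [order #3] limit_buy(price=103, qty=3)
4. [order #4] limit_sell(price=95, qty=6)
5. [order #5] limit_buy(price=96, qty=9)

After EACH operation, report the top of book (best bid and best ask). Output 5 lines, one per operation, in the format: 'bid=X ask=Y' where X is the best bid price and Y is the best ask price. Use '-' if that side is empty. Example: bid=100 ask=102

Answer: bid=- ask=100
bid=98 ask=100
bid=98 ask=100
bid=- ask=95
bid=96 ask=100

Derivation:
After op 1 [order #1] limit_sell(price=100, qty=6): fills=none; bids=[-] asks=[#1:6@100]
After op 2 [order #2] limit_buy(price=98, qty=3): fills=none; bids=[#2:3@98] asks=[#1:6@100]
After op 3 [order #3] limit_buy(price=103, qty=3): fills=#3x#1:3@100; bids=[#2:3@98] asks=[#1:3@100]
After op 4 [order #4] limit_sell(price=95, qty=6): fills=#2x#4:3@98; bids=[-] asks=[#4:3@95 #1:3@100]
After op 5 [order #5] limit_buy(price=96, qty=9): fills=#5x#4:3@95; bids=[#5:6@96] asks=[#1:3@100]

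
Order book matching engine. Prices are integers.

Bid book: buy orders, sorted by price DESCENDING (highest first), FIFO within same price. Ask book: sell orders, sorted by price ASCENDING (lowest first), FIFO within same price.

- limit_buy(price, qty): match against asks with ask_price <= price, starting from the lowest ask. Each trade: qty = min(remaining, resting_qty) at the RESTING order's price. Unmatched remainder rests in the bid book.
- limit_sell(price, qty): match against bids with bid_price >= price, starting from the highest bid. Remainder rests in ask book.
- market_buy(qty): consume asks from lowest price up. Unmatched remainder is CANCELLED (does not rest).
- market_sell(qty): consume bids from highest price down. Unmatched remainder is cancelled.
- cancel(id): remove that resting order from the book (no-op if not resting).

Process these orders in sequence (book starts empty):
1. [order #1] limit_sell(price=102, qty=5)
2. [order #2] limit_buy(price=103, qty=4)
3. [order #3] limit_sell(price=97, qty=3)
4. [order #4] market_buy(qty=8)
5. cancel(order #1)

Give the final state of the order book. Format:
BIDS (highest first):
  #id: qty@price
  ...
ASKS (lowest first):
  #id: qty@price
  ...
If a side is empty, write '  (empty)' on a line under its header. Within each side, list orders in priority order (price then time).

After op 1 [order #1] limit_sell(price=102, qty=5): fills=none; bids=[-] asks=[#1:5@102]
After op 2 [order #2] limit_buy(price=103, qty=4): fills=#2x#1:4@102; bids=[-] asks=[#1:1@102]
After op 3 [order #3] limit_sell(price=97, qty=3): fills=none; bids=[-] asks=[#3:3@97 #1:1@102]
After op 4 [order #4] market_buy(qty=8): fills=#4x#3:3@97 #4x#1:1@102; bids=[-] asks=[-]
After op 5 cancel(order #1): fills=none; bids=[-] asks=[-]

Answer: BIDS (highest first):
  (empty)
ASKS (lowest first):
  (empty)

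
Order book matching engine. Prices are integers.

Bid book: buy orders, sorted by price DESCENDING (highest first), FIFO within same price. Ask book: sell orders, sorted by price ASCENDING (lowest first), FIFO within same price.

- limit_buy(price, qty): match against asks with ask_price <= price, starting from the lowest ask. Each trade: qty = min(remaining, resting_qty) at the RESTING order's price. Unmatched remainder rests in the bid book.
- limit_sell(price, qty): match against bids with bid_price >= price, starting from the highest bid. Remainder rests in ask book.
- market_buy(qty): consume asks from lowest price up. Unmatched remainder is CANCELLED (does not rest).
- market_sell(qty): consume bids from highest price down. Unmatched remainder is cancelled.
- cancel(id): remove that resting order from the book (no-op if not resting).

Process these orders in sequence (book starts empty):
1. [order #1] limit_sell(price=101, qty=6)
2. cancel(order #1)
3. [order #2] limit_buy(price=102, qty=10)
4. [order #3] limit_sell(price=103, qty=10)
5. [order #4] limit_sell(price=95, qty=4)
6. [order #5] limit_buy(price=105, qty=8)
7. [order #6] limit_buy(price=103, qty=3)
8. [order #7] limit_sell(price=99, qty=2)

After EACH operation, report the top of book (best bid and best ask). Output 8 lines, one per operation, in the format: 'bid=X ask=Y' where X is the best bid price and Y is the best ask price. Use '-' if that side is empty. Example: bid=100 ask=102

Answer: bid=- ask=101
bid=- ask=-
bid=102 ask=-
bid=102 ask=103
bid=102 ask=103
bid=102 ask=103
bid=103 ask=-
bid=102 ask=-

Derivation:
After op 1 [order #1] limit_sell(price=101, qty=6): fills=none; bids=[-] asks=[#1:6@101]
After op 2 cancel(order #1): fills=none; bids=[-] asks=[-]
After op 3 [order #2] limit_buy(price=102, qty=10): fills=none; bids=[#2:10@102] asks=[-]
After op 4 [order #3] limit_sell(price=103, qty=10): fills=none; bids=[#2:10@102] asks=[#3:10@103]
After op 5 [order #4] limit_sell(price=95, qty=4): fills=#2x#4:4@102; bids=[#2:6@102] asks=[#3:10@103]
After op 6 [order #5] limit_buy(price=105, qty=8): fills=#5x#3:8@103; bids=[#2:6@102] asks=[#3:2@103]
After op 7 [order #6] limit_buy(price=103, qty=3): fills=#6x#3:2@103; bids=[#6:1@103 #2:6@102] asks=[-]
After op 8 [order #7] limit_sell(price=99, qty=2): fills=#6x#7:1@103 #2x#7:1@102; bids=[#2:5@102] asks=[-]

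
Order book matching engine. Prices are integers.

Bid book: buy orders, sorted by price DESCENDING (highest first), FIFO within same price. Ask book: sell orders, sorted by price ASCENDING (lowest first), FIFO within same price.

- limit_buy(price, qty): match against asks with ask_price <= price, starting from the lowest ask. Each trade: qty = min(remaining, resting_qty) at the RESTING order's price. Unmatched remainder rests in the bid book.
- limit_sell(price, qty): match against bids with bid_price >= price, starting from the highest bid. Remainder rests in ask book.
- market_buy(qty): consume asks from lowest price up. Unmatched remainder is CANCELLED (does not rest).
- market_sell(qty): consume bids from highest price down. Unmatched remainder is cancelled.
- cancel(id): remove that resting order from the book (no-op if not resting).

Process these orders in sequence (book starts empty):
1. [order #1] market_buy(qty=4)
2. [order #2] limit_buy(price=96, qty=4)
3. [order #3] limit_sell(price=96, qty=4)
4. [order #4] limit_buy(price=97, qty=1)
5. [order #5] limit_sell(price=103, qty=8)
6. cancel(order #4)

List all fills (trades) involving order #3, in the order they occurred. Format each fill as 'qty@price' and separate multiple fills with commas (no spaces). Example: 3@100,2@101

Answer: 4@96

Derivation:
After op 1 [order #1] market_buy(qty=4): fills=none; bids=[-] asks=[-]
After op 2 [order #2] limit_buy(price=96, qty=4): fills=none; bids=[#2:4@96] asks=[-]
After op 3 [order #3] limit_sell(price=96, qty=4): fills=#2x#3:4@96; bids=[-] asks=[-]
After op 4 [order #4] limit_buy(price=97, qty=1): fills=none; bids=[#4:1@97] asks=[-]
After op 5 [order #5] limit_sell(price=103, qty=8): fills=none; bids=[#4:1@97] asks=[#5:8@103]
After op 6 cancel(order #4): fills=none; bids=[-] asks=[#5:8@103]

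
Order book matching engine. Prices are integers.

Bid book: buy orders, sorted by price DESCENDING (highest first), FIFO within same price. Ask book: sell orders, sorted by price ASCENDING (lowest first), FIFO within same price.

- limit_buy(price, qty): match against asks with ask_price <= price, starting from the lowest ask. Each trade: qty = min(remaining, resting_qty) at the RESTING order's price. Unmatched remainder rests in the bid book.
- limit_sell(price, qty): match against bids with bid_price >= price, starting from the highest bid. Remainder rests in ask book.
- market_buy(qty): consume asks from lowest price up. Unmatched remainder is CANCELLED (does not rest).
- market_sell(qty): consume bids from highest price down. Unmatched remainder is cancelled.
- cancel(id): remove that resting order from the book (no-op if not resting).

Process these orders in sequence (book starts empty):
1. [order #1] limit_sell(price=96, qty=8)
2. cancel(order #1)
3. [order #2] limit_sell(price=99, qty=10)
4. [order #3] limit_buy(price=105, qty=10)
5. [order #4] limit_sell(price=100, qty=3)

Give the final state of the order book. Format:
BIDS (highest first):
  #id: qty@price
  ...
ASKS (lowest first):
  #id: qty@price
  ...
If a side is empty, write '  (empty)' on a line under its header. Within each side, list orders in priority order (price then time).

After op 1 [order #1] limit_sell(price=96, qty=8): fills=none; bids=[-] asks=[#1:8@96]
After op 2 cancel(order #1): fills=none; bids=[-] asks=[-]
After op 3 [order #2] limit_sell(price=99, qty=10): fills=none; bids=[-] asks=[#2:10@99]
After op 4 [order #3] limit_buy(price=105, qty=10): fills=#3x#2:10@99; bids=[-] asks=[-]
After op 5 [order #4] limit_sell(price=100, qty=3): fills=none; bids=[-] asks=[#4:3@100]

Answer: BIDS (highest first):
  (empty)
ASKS (lowest first):
  #4: 3@100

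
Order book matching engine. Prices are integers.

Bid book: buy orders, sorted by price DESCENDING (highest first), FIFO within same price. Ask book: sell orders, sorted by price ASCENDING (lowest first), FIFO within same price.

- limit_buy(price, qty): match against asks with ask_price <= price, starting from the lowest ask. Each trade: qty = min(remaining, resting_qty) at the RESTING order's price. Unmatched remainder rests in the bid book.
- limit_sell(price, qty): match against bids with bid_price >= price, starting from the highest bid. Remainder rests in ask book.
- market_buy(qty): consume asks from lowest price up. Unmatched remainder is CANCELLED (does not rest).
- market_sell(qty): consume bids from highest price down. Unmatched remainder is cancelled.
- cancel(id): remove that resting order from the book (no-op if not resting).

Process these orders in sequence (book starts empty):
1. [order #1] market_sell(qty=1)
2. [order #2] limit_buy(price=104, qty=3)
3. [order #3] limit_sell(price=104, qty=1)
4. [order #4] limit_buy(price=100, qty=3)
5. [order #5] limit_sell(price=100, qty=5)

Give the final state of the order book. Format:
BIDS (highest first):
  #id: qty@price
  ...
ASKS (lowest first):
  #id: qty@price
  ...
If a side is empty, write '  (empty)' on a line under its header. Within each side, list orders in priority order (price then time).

Answer: BIDS (highest first):
  (empty)
ASKS (lowest first):
  (empty)

Derivation:
After op 1 [order #1] market_sell(qty=1): fills=none; bids=[-] asks=[-]
After op 2 [order #2] limit_buy(price=104, qty=3): fills=none; bids=[#2:3@104] asks=[-]
After op 3 [order #3] limit_sell(price=104, qty=1): fills=#2x#3:1@104; bids=[#2:2@104] asks=[-]
After op 4 [order #4] limit_buy(price=100, qty=3): fills=none; bids=[#2:2@104 #4:3@100] asks=[-]
After op 5 [order #5] limit_sell(price=100, qty=5): fills=#2x#5:2@104 #4x#5:3@100; bids=[-] asks=[-]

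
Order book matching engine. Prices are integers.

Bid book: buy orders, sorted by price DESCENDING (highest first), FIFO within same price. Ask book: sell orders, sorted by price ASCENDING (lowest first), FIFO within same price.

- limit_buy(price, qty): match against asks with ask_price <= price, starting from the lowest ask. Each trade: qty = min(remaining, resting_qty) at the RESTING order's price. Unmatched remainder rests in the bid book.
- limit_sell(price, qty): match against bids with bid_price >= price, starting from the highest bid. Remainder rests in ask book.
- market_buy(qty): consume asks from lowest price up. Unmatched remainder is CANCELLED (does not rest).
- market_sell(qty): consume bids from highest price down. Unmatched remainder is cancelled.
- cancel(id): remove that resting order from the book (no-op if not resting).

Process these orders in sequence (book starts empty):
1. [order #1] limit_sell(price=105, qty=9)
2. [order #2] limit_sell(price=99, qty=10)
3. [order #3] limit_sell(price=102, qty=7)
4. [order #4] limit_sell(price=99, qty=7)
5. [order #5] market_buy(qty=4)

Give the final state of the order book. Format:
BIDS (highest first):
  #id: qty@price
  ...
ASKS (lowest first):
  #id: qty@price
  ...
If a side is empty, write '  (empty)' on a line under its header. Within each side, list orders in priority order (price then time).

After op 1 [order #1] limit_sell(price=105, qty=9): fills=none; bids=[-] asks=[#1:9@105]
After op 2 [order #2] limit_sell(price=99, qty=10): fills=none; bids=[-] asks=[#2:10@99 #1:9@105]
After op 3 [order #3] limit_sell(price=102, qty=7): fills=none; bids=[-] asks=[#2:10@99 #3:7@102 #1:9@105]
After op 4 [order #4] limit_sell(price=99, qty=7): fills=none; bids=[-] asks=[#2:10@99 #4:7@99 #3:7@102 #1:9@105]
After op 5 [order #5] market_buy(qty=4): fills=#5x#2:4@99; bids=[-] asks=[#2:6@99 #4:7@99 #3:7@102 #1:9@105]

Answer: BIDS (highest first):
  (empty)
ASKS (lowest first):
  #2: 6@99
  #4: 7@99
  #3: 7@102
  #1: 9@105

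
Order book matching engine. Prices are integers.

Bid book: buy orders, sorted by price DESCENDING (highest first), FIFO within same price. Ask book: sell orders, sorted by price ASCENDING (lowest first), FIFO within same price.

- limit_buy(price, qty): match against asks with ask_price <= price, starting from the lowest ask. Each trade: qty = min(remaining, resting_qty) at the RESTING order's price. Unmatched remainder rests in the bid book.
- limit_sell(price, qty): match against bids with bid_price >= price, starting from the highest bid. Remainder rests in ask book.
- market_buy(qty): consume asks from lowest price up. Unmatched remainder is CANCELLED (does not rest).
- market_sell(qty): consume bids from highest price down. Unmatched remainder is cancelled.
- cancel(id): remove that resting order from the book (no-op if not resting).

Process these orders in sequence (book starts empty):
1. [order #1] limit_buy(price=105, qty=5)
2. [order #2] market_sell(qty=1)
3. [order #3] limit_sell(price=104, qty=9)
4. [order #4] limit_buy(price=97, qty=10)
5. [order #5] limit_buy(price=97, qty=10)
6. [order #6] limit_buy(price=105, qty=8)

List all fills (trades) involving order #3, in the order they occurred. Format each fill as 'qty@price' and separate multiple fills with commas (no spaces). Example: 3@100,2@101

After op 1 [order #1] limit_buy(price=105, qty=5): fills=none; bids=[#1:5@105] asks=[-]
After op 2 [order #2] market_sell(qty=1): fills=#1x#2:1@105; bids=[#1:4@105] asks=[-]
After op 3 [order #3] limit_sell(price=104, qty=9): fills=#1x#3:4@105; bids=[-] asks=[#3:5@104]
After op 4 [order #4] limit_buy(price=97, qty=10): fills=none; bids=[#4:10@97] asks=[#3:5@104]
After op 5 [order #5] limit_buy(price=97, qty=10): fills=none; bids=[#4:10@97 #5:10@97] asks=[#3:5@104]
After op 6 [order #6] limit_buy(price=105, qty=8): fills=#6x#3:5@104; bids=[#6:3@105 #4:10@97 #5:10@97] asks=[-]

Answer: 4@105,5@104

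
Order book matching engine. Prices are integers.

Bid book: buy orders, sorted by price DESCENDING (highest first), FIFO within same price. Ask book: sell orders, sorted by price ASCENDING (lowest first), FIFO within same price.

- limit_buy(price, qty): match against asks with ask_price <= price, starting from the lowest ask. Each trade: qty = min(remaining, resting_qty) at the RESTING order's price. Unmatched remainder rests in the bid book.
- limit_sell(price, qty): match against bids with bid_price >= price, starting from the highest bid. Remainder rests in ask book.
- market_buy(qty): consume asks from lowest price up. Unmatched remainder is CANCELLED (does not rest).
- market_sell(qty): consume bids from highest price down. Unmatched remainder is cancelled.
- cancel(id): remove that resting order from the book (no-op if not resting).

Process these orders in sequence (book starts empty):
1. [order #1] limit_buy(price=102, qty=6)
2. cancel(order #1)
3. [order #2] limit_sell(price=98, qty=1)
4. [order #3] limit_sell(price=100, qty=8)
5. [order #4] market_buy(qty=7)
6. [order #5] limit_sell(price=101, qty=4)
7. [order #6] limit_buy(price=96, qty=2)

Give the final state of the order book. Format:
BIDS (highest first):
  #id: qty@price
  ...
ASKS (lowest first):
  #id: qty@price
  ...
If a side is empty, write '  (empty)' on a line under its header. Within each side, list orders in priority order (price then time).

Answer: BIDS (highest first):
  #6: 2@96
ASKS (lowest first):
  #3: 2@100
  #5: 4@101

Derivation:
After op 1 [order #1] limit_buy(price=102, qty=6): fills=none; bids=[#1:6@102] asks=[-]
After op 2 cancel(order #1): fills=none; bids=[-] asks=[-]
After op 3 [order #2] limit_sell(price=98, qty=1): fills=none; bids=[-] asks=[#2:1@98]
After op 4 [order #3] limit_sell(price=100, qty=8): fills=none; bids=[-] asks=[#2:1@98 #3:8@100]
After op 5 [order #4] market_buy(qty=7): fills=#4x#2:1@98 #4x#3:6@100; bids=[-] asks=[#3:2@100]
After op 6 [order #5] limit_sell(price=101, qty=4): fills=none; bids=[-] asks=[#3:2@100 #5:4@101]
After op 7 [order #6] limit_buy(price=96, qty=2): fills=none; bids=[#6:2@96] asks=[#3:2@100 #5:4@101]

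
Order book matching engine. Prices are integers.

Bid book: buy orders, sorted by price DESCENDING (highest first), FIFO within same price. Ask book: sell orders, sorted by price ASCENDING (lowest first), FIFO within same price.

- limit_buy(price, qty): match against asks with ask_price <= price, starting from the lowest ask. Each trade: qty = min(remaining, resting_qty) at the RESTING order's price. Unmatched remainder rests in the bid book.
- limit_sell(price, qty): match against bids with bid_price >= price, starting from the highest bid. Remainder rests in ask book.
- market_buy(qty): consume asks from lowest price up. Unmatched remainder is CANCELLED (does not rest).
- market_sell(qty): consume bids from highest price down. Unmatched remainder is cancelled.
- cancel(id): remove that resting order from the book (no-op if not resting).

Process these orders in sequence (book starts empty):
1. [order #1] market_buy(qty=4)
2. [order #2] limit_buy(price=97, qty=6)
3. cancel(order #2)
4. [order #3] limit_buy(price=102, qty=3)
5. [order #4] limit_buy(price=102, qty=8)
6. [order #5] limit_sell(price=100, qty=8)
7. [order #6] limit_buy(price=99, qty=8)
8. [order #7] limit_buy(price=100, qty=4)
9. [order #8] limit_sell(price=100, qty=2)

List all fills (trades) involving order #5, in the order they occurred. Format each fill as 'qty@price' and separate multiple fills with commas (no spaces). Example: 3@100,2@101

After op 1 [order #1] market_buy(qty=4): fills=none; bids=[-] asks=[-]
After op 2 [order #2] limit_buy(price=97, qty=6): fills=none; bids=[#2:6@97] asks=[-]
After op 3 cancel(order #2): fills=none; bids=[-] asks=[-]
After op 4 [order #3] limit_buy(price=102, qty=3): fills=none; bids=[#3:3@102] asks=[-]
After op 5 [order #4] limit_buy(price=102, qty=8): fills=none; bids=[#3:3@102 #4:8@102] asks=[-]
After op 6 [order #5] limit_sell(price=100, qty=8): fills=#3x#5:3@102 #4x#5:5@102; bids=[#4:3@102] asks=[-]
After op 7 [order #6] limit_buy(price=99, qty=8): fills=none; bids=[#4:3@102 #6:8@99] asks=[-]
After op 8 [order #7] limit_buy(price=100, qty=4): fills=none; bids=[#4:3@102 #7:4@100 #6:8@99] asks=[-]
After op 9 [order #8] limit_sell(price=100, qty=2): fills=#4x#8:2@102; bids=[#4:1@102 #7:4@100 #6:8@99] asks=[-]

Answer: 3@102,5@102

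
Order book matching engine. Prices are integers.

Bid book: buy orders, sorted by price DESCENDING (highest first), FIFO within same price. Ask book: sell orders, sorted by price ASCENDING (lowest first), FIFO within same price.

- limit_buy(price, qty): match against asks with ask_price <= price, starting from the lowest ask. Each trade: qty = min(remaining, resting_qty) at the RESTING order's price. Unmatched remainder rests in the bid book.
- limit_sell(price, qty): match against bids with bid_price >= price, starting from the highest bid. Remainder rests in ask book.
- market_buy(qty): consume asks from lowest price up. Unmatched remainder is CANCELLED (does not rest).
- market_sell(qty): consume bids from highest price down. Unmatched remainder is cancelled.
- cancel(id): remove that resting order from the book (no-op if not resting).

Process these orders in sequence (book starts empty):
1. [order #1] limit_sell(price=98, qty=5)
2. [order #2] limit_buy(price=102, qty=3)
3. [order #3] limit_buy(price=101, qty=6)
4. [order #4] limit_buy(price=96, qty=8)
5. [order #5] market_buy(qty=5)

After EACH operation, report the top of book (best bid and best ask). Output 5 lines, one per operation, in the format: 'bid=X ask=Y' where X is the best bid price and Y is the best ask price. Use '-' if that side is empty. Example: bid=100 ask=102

Answer: bid=- ask=98
bid=- ask=98
bid=101 ask=-
bid=101 ask=-
bid=101 ask=-

Derivation:
After op 1 [order #1] limit_sell(price=98, qty=5): fills=none; bids=[-] asks=[#1:5@98]
After op 2 [order #2] limit_buy(price=102, qty=3): fills=#2x#1:3@98; bids=[-] asks=[#1:2@98]
After op 3 [order #3] limit_buy(price=101, qty=6): fills=#3x#1:2@98; bids=[#3:4@101] asks=[-]
After op 4 [order #4] limit_buy(price=96, qty=8): fills=none; bids=[#3:4@101 #4:8@96] asks=[-]
After op 5 [order #5] market_buy(qty=5): fills=none; bids=[#3:4@101 #4:8@96] asks=[-]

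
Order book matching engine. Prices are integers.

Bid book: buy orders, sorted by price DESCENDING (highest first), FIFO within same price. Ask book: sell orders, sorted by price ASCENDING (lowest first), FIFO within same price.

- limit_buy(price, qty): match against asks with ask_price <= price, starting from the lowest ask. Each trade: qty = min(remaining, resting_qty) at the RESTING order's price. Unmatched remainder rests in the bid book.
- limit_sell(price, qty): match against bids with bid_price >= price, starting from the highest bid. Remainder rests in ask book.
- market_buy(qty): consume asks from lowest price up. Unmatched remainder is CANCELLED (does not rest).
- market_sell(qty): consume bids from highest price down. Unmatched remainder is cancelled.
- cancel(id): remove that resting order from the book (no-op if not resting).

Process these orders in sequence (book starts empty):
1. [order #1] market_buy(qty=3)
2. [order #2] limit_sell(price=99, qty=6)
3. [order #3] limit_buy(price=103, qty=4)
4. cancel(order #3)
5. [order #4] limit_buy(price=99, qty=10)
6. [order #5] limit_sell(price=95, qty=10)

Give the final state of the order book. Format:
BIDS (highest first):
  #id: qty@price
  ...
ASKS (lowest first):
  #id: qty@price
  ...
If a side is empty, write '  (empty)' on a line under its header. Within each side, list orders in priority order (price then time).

After op 1 [order #1] market_buy(qty=3): fills=none; bids=[-] asks=[-]
After op 2 [order #2] limit_sell(price=99, qty=6): fills=none; bids=[-] asks=[#2:6@99]
After op 3 [order #3] limit_buy(price=103, qty=4): fills=#3x#2:4@99; bids=[-] asks=[#2:2@99]
After op 4 cancel(order #3): fills=none; bids=[-] asks=[#2:2@99]
After op 5 [order #4] limit_buy(price=99, qty=10): fills=#4x#2:2@99; bids=[#4:8@99] asks=[-]
After op 6 [order #5] limit_sell(price=95, qty=10): fills=#4x#5:8@99; bids=[-] asks=[#5:2@95]

Answer: BIDS (highest first):
  (empty)
ASKS (lowest first):
  #5: 2@95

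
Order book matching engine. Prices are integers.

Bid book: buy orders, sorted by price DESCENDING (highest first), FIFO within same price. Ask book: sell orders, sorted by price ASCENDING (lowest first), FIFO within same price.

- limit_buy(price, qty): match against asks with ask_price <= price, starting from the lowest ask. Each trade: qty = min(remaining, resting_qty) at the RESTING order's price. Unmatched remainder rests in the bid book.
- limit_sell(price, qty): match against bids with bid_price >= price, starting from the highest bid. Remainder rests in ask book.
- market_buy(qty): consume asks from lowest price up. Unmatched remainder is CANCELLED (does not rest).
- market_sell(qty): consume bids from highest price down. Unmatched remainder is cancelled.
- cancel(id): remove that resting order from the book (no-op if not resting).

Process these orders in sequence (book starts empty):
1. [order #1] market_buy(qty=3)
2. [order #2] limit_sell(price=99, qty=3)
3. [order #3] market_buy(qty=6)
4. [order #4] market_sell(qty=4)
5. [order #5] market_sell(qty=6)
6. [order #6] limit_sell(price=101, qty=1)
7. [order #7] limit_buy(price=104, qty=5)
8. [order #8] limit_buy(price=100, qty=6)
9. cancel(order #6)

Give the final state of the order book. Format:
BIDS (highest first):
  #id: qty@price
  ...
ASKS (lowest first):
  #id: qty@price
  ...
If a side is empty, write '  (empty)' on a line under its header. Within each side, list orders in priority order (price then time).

After op 1 [order #1] market_buy(qty=3): fills=none; bids=[-] asks=[-]
After op 2 [order #2] limit_sell(price=99, qty=3): fills=none; bids=[-] asks=[#2:3@99]
After op 3 [order #3] market_buy(qty=6): fills=#3x#2:3@99; bids=[-] asks=[-]
After op 4 [order #4] market_sell(qty=4): fills=none; bids=[-] asks=[-]
After op 5 [order #5] market_sell(qty=6): fills=none; bids=[-] asks=[-]
After op 6 [order #6] limit_sell(price=101, qty=1): fills=none; bids=[-] asks=[#6:1@101]
After op 7 [order #7] limit_buy(price=104, qty=5): fills=#7x#6:1@101; bids=[#7:4@104] asks=[-]
After op 8 [order #8] limit_buy(price=100, qty=6): fills=none; bids=[#7:4@104 #8:6@100] asks=[-]
After op 9 cancel(order #6): fills=none; bids=[#7:4@104 #8:6@100] asks=[-]

Answer: BIDS (highest first):
  #7: 4@104
  #8: 6@100
ASKS (lowest first):
  (empty)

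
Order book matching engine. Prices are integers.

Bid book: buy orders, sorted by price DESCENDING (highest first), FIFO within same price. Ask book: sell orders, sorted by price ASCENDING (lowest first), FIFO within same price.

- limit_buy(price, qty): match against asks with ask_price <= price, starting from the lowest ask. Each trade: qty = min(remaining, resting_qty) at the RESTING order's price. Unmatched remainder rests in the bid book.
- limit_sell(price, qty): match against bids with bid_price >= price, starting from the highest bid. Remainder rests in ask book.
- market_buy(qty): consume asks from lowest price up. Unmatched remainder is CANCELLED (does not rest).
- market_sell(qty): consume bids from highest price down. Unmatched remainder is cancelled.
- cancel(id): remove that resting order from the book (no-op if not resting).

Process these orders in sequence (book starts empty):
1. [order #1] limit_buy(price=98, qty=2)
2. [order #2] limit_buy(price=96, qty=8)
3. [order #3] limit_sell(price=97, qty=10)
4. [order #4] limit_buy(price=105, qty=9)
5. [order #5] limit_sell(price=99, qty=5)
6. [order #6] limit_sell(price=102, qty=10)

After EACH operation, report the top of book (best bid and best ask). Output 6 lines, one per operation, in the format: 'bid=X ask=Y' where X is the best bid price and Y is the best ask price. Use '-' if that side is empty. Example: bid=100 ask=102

After op 1 [order #1] limit_buy(price=98, qty=2): fills=none; bids=[#1:2@98] asks=[-]
After op 2 [order #2] limit_buy(price=96, qty=8): fills=none; bids=[#1:2@98 #2:8@96] asks=[-]
After op 3 [order #3] limit_sell(price=97, qty=10): fills=#1x#3:2@98; bids=[#2:8@96] asks=[#3:8@97]
After op 4 [order #4] limit_buy(price=105, qty=9): fills=#4x#3:8@97; bids=[#4:1@105 #2:8@96] asks=[-]
After op 5 [order #5] limit_sell(price=99, qty=5): fills=#4x#5:1@105; bids=[#2:8@96] asks=[#5:4@99]
After op 6 [order #6] limit_sell(price=102, qty=10): fills=none; bids=[#2:8@96] asks=[#5:4@99 #6:10@102]

Answer: bid=98 ask=-
bid=98 ask=-
bid=96 ask=97
bid=105 ask=-
bid=96 ask=99
bid=96 ask=99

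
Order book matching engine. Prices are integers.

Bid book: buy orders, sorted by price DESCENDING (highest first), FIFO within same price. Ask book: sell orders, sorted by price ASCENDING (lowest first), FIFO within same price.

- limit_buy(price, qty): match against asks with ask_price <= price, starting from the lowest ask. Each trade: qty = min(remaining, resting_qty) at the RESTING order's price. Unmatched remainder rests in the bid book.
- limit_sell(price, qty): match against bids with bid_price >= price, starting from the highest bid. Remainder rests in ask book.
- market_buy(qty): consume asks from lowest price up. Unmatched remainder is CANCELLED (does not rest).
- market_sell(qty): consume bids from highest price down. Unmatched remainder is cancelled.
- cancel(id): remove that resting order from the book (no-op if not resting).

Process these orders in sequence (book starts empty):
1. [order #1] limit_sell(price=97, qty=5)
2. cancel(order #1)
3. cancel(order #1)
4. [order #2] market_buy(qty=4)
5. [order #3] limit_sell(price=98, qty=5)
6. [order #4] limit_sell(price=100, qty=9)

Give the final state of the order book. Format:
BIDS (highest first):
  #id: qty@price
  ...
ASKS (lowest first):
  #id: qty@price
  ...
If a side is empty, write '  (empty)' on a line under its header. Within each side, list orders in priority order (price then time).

Answer: BIDS (highest first):
  (empty)
ASKS (lowest first):
  #3: 5@98
  #4: 9@100

Derivation:
After op 1 [order #1] limit_sell(price=97, qty=5): fills=none; bids=[-] asks=[#1:5@97]
After op 2 cancel(order #1): fills=none; bids=[-] asks=[-]
After op 3 cancel(order #1): fills=none; bids=[-] asks=[-]
After op 4 [order #2] market_buy(qty=4): fills=none; bids=[-] asks=[-]
After op 5 [order #3] limit_sell(price=98, qty=5): fills=none; bids=[-] asks=[#3:5@98]
After op 6 [order #4] limit_sell(price=100, qty=9): fills=none; bids=[-] asks=[#3:5@98 #4:9@100]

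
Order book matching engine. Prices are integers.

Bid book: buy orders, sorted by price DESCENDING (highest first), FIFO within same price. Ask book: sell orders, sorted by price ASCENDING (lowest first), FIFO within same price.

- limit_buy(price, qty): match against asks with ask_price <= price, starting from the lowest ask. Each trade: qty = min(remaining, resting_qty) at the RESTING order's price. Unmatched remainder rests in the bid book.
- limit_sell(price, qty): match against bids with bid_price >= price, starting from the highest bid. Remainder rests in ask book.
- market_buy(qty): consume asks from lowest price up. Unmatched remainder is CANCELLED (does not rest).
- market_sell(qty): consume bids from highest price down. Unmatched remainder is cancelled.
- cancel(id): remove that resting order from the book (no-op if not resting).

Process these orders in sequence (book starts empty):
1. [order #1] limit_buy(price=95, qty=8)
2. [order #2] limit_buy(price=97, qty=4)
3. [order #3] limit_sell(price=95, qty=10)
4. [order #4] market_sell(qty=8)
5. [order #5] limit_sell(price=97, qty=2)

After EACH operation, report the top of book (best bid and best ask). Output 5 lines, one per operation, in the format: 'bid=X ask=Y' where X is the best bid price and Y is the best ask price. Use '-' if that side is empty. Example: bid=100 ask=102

Answer: bid=95 ask=-
bid=97 ask=-
bid=95 ask=-
bid=- ask=-
bid=- ask=97

Derivation:
After op 1 [order #1] limit_buy(price=95, qty=8): fills=none; bids=[#1:8@95] asks=[-]
After op 2 [order #2] limit_buy(price=97, qty=4): fills=none; bids=[#2:4@97 #1:8@95] asks=[-]
After op 3 [order #3] limit_sell(price=95, qty=10): fills=#2x#3:4@97 #1x#3:6@95; bids=[#1:2@95] asks=[-]
After op 4 [order #4] market_sell(qty=8): fills=#1x#4:2@95; bids=[-] asks=[-]
After op 5 [order #5] limit_sell(price=97, qty=2): fills=none; bids=[-] asks=[#5:2@97]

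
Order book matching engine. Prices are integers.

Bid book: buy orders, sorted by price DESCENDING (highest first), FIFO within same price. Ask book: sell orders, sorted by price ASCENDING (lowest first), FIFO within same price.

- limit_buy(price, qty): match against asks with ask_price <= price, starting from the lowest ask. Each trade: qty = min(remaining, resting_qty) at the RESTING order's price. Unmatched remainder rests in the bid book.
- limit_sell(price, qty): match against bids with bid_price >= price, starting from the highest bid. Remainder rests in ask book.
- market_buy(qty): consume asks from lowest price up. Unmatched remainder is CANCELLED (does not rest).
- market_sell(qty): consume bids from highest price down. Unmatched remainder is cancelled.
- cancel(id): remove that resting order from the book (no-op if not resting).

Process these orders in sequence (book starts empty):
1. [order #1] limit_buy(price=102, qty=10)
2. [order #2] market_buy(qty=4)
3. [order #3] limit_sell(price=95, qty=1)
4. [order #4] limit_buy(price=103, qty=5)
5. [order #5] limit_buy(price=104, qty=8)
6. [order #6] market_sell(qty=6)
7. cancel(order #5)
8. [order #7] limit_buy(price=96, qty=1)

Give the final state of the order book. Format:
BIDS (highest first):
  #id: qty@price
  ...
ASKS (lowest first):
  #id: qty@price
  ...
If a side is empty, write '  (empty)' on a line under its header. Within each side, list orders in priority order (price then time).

Answer: BIDS (highest first):
  #4: 5@103
  #1: 9@102
  #7: 1@96
ASKS (lowest first):
  (empty)

Derivation:
After op 1 [order #1] limit_buy(price=102, qty=10): fills=none; bids=[#1:10@102] asks=[-]
After op 2 [order #2] market_buy(qty=4): fills=none; bids=[#1:10@102] asks=[-]
After op 3 [order #3] limit_sell(price=95, qty=1): fills=#1x#3:1@102; bids=[#1:9@102] asks=[-]
After op 4 [order #4] limit_buy(price=103, qty=5): fills=none; bids=[#4:5@103 #1:9@102] asks=[-]
After op 5 [order #5] limit_buy(price=104, qty=8): fills=none; bids=[#5:8@104 #4:5@103 #1:9@102] asks=[-]
After op 6 [order #6] market_sell(qty=6): fills=#5x#6:6@104; bids=[#5:2@104 #4:5@103 #1:9@102] asks=[-]
After op 7 cancel(order #5): fills=none; bids=[#4:5@103 #1:9@102] asks=[-]
After op 8 [order #7] limit_buy(price=96, qty=1): fills=none; bids=[#4:5@103 #1:9@102 #7:1@96] asks=[-]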